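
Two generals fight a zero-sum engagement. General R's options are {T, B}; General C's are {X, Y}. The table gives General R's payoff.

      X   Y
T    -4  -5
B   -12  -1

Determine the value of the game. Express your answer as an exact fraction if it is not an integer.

Row minima: T → -5, B → -12; maximin = -5.
Column maxima: X → -4, Y → -1; minimax = -4.
-5 ≠ -4, so there is no saddle point; optimal play is mixed.
Let General R play T with probability p. Expected payoff against X: (-4)p + (-12)(1−p) = 8p − 12; against Y: (-5)p + (-1)(1−p) = −4p − 1.
Setting these equal: 8p − 12 = −4p − 1 ⇒ 12p = 11 ⇒ p = 11/12, and the value is (8)·(11/12) − 12 = -14/3.
For General C: with q = P(X), equating T's and B's payoffs gives q − 5 = −11q − 1 ⇒ q = 1/3.

-14/3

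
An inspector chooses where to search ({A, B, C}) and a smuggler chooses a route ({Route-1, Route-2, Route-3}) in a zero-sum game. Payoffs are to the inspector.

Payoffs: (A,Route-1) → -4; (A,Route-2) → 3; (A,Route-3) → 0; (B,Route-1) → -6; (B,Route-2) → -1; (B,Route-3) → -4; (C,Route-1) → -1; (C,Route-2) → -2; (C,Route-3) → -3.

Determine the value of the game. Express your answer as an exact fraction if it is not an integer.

Row minima: A → -4, B → -6, C → -3; maximin = -3.
Column maxima: Route-1 → -1, Route-2 → 3, Route-3 → 0; minimax = -1.
-3 ≠ -1, so there is no saddle point; optimal play is mixed.
B is strictly dominated by A, so the inspector never plays it.
Route-2 is strictly dominated by Route-3 (it gives the inspector strictly more in every row), so the smuggler never plays it.
On the remaining 2×2 (A, C vs Route-1, Route-3):
Let the inspector play A with probability p. Expected payoff against Route-1: (-4)p + (-1)(1−p) = −3p − 1; against Route-3: 0p + (-3)(1−p) = 3p − 3.
Setting these equal: −3p − 1 = 3p − 3 ⇒ −6p = -2 ⇒ p = 1/3, and the value is (-3)·(1/3) − 1 = -2.
For the smuggler: with q = P(Route-1), equating A's and C's payoffs gives −4q = 2q − 3 ⇒ q = 1/2.

-2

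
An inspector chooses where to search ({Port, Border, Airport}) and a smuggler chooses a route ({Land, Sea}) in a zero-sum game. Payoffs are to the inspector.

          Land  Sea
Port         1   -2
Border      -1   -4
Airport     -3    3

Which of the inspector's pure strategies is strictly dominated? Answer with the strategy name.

Border

Port gives a strictly higher payoff than Border against every column: 1 > -1, -2 > -4.
So Border is strictly dominated and the inspector never plays it.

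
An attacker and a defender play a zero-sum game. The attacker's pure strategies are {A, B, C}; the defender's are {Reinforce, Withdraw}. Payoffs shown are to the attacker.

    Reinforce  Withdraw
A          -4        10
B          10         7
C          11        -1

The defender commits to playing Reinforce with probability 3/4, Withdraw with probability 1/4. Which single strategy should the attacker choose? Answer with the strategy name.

Expected payoff of A: (3/4)·(-4) + (1/4)·10 = -1/2.
Expected payoff of B: (3/4)·10 + (1/4)·7 = 37/4.
Expected payoff of C: (3/4)·11 + (1/4)·(-1) = 8.
The largest is 37/4, so the attacker's best response is B.

B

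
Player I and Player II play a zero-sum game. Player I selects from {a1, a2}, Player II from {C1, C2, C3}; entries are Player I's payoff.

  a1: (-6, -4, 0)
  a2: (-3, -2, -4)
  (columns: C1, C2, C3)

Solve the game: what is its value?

Row minima: a1 → -6, a2 → -4; maximin = -4.
Column maxima: C1 → -3, C2 → -2, C3 → 0; minimax = -3.
-4 ≠ -3, so there is no saddle point; optimal play is mixed.
C2 is strictly dominated by C1 (it gives Player I strictly more in every row), so Player II never plays it.
On the remaining 2×2 (a1, a2 vs C1, C3):
Let Player I play a1 with probability p. Expected payoff against C1: (-6)p + (-3)(1−p) = −3p − 3; against C3: 0p + (-4)(1−p) = 4p − 4.
Setting these equal: −3p − 3 = 4p − 4 ⇒ −7p = -1 ⇒ p = 1/7, and the value is (-3)·(1/7) − 3 = -24/7.
For Player II: with q = P(C1), equating a1's and a2's payoffs gives −6q = q − 4 ⇒ q = 4/7.

-24/7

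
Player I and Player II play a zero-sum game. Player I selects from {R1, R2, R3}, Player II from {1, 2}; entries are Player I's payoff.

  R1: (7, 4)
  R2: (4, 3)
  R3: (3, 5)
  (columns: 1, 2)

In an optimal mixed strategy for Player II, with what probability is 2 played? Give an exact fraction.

4/5

Row minima: R1 → 4, R2 → 3, R3 → 3; maximin = 4.
Column maxima: 1 → 7, 2 → 5; minimax = 5.
4 ≠ 5, so there is no saddle point; optimal play is mixed.
R2 is strictly dominated by R1, so Player I never plays it.
On the remaining 2×2 (R1, R3 vs 1, 2):
Let Player I play R1 with probability p. Expected payoff against 1: 7p + 3(1−p) = 4p + 3; against 2: 4p + 5(1−p) = −p + 5.
Setting these equal: 4p + 3 = −p + 5 ⇒ 5p = 2 ⇒ p = 2/5, and the value is (4)·(2/5) + 3 = 23/5.
For Player II: with q = P(1), equating R1's and R3's payoffs gives 3q + 4 = −2q + 5 ⇒ q = 1/5.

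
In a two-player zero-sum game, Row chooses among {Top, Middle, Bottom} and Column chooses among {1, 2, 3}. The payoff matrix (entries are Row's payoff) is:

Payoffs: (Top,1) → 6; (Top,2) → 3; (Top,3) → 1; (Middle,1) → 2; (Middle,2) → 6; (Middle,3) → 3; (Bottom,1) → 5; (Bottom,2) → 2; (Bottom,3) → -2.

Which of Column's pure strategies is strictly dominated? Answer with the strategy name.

3 holds Row's payoff strictly below 2 in every row: 1 < 3, 3 < 6, -2 < 2.
So 2 is strictly dominated for Column.

2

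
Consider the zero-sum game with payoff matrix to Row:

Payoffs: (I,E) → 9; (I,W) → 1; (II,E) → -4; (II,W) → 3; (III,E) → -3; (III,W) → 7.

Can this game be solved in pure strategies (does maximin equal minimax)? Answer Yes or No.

No

Row minima: I → 1, II → -4, III → -3; maximin = 1.
Column maxima: E → 9, W → 7; minimax = 7.
1 ≠ 7, so no pure-strategy equilibrium exists.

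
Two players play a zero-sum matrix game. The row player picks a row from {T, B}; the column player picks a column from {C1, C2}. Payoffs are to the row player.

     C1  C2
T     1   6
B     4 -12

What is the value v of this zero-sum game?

12/7

Row minima: T → 1, B → -12; maximin = 1.
Column maxima: C1 → 4, C2 → 6; minimax = 4.
1 ≠ 4, so there is no saddle point; optimal play is mixed.
Let the row player play T with probability p. Expected payoff against C1: 1p + 4(1−p) = −3p + 4; against C2: 6p + (-12)(1−p) = 18p − 12.
Setting these equal: −3p + 4 = 18p − 12 ⇒ −21p = -16 ⇒ p = 16/21, and the value is (-3)·(16/21) + 4 = 12/7.
For the column player: with q = P(C1), equating T's and B's payoffs gives −5q + 6 = 16q − 12 ⇒ q = 6/7.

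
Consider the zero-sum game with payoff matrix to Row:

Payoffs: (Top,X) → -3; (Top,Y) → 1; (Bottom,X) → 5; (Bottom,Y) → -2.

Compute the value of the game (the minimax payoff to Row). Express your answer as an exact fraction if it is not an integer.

-1/11

Row minima: Top → -3, Bottom → -2; maximin = -2.
Column maxima: X → 5, Y → 1; minimax = 1.
-2 ≠ 1, so there is no saddle point; optimal play is mixed.
Let Row play Top with probability p. Expected payoff against X: (-3)p + 5(1−p) = −8p + 5; against Y: 1p + (-2)(1−p) = 3p − 2.
Setting these equal: −8p + 5 = 3p − 2 ⇒ −11p = -7 ⇒ p = 7/11, and the value is (-8)·(7/11) + 5 = -1/11.
For Column: with q = P(X), equating Top's and Bottom's payoffs gives −4q + 1 = 7q − 2 ⇒ q = 3/11.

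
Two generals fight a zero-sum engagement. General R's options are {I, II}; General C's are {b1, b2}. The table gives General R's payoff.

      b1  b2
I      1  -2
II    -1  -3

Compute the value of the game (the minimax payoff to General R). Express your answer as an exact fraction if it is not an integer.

-2

Row minima: I → -2, II → -3; maximin = -2.
Column maxima: b1 → 1, b2 → -2; minimax = -2.
Since maximin = minimax = -2, there is a saddle point and the value is -2.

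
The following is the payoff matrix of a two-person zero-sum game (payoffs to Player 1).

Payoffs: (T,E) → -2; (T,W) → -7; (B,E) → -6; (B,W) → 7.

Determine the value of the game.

Row minima: T → -7, B → -6; maximin = -6.
Column maxima: E → -2, W → 7; minimax = -2.
-6 ≠ -2, so there is no saddle point; optimal play is mixed.
Let Player 1 play T with probability p. Expected payoff against E: (-2)p + (-6)(1−p) = 4p − 6; against W: (-7)p + 7(1−p) = −14p + 7.
Setting these equal: 4p − 6 = −14p + 7 ⇒ 18p = 13 ⇒ p = 13/18, and the value is (4)·(13/18) − 6 = -28/9.
For Player 2: with q = P(E), equating T's and B's payoffs gives 5q − 7 = −13q + 7 ⇒ q = 7/9.

-28/9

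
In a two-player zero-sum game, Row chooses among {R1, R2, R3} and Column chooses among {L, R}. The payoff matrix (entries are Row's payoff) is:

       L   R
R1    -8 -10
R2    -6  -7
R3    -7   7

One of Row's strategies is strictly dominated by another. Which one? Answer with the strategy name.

R2 gives a strictly higher payoff than R1 against every column: -6 > -8, -7 > -10.
So R1 is strictly dominated and Row never plays it.

R1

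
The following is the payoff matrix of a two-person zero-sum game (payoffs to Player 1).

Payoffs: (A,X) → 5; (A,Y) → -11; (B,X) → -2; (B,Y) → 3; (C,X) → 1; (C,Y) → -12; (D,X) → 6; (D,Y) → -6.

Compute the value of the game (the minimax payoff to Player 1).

6/17

Row minima: A → -11, B → -2, C → -12, D → -6; maximin = -2.
Column maxima: X → 6, Y → 3; minimax = 3.
-2 ≠ 3, so there is no saddle point; optimal play is mixed.
A is strictly dominated by D, so Player 1 never plays it.
C is strictly dominated by D, so Player 1 never plays it.
On the remaining 2×2 (B, D vs X, Y):
Let Player 1 play B with probability p. Expected payoff against X: (-2)p + 6(1−p) = −8p + 6; against Y: 3p + (-6)(1−p) = 9p − 6.
Setting these equal: −8p + 6 = 9p − 6 ⇒ −17p = -12 ⇒ p = 12/17, and the value is (-8)·(12/17) + 6 = 6/17.
For Player 2: with q = P(X), equating B's and D's payoffs gives −5q + 3 = 12q − 6 ⇒ q = 9/17.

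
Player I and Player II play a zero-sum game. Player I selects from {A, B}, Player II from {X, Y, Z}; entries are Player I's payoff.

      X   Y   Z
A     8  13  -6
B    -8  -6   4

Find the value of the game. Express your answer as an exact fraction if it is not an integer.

-8/13

Row minima: A → -6, B → -8; maximin = -6.
Column maxima: X → 8, Y → 13, Z → 4; minimax = 4.
-6 ≠ 4, so there is no saddle point; optimal play is mixed.
Y is strictly dominated by X (it gives Player I strictly more in every row), so Player II never plays it.
On the remaining 2×2 (A, B vs X, Z):
Let Player I play A with probability p. Expected payoff against X: 8p + (-8)(1−p) = 16p − 8; against Z: (-6)p + 4(1−p) = −10p + 4.
Setting these equal: 16p − 8 = −10p + 4 ⇒ 26p = 12 ⇒ p = 6/13, and the value is (16)·(6/13) − 8 = -8/13.
For Player II: with q = P(X), equating A's and B's payoffs gives 14q − 6 = −12q + 4 ⇒ q = 5/13.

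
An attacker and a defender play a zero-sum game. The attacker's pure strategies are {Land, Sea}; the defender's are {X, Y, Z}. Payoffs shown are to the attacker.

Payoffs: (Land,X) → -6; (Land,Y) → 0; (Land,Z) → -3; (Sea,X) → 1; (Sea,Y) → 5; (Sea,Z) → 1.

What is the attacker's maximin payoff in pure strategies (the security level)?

1

Row minima: Land → -6, Sea → 1.
The best of these is 1.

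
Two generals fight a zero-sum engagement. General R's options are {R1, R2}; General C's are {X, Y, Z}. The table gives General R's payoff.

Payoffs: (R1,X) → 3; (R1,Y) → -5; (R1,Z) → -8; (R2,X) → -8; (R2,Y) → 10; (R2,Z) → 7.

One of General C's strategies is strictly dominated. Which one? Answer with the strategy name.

Z holds General R's payoff strictly below Y in every row: -8 < -5, 7 < 10.
So Y is strictly dominated for General C.

Y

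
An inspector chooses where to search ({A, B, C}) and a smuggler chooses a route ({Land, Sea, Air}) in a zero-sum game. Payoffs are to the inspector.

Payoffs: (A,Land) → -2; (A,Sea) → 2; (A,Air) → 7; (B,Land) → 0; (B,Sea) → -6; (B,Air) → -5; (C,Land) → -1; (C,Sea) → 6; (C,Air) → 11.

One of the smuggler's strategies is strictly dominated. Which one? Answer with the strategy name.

Sea holds the inspector's payoff strictly below Air in every row: 2 < 7, -6 < -5, 6 < 11.
So Air is strictly dominated for the smuggler.

Air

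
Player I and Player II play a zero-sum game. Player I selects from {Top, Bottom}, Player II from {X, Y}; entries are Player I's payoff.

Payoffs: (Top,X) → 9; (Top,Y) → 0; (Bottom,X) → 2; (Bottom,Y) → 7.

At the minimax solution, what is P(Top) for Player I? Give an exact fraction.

Row minima: Top → 0, Bottom → 2; maximin = 2.
Column maxima: X → 9, Y → 7; minimax = 7.
2 ≠ 7, so there is no saddle point; optimal play is mixed.
Let Player I play Top with probability p. Expected payoff against X: 9p + 2(1−p) = 7p + 2; against Y: 0p + 7(1−p) = −7p + 7.
Setting these equal: 7p + 2 = −7p + 7 ⇒ 14p = 5 ⇒ p = 5/14, and the value is (7)·(5/14) + 2 = 9/2.
For Player II: with q = P(X), equating Top's and Bottom's payoffs gives 9q = −5q + 7 ⇒ q = 1/2.

5/14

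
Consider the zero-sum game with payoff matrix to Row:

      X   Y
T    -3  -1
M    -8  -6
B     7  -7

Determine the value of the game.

-7/4

Row minima: T → -3, M → -8, B → -7; maximin = -3.
Column maxima: X → 7, Y → -1; minimax = -1.
-3 ≠ -1, so there is no saddle point; optimal play is mixed.
M is strictly dominated by T, so Row never plays it.
On the remaining 2×2 (T, B vs X, Y):
Let Row play T with probability p. Expected payoff against X: (-3)p + 7(1−p) = −10p + 7; against Y: (-1)p + (-7)(1−p) = 6p − 7.
Setting these equal: −10p + 7 = 6p − 7 ⇒ −16p = -14 ⇒ p = 7/8, and the value is (-10)·(7/8) + 7 = -7/4.
For Column: with q = P(X), equating T's and B's payoffs gives −2q − 1 = 14q − 7 ⇒ q = 3/8.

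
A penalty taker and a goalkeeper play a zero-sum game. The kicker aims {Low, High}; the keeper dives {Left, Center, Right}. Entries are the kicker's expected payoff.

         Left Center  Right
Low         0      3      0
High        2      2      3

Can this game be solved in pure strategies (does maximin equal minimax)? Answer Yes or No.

Row minima: Low → 0, High → 2; maximin = 2.
Column maxima: Left → 2, Center → 3, Right → 3; minimax = 2.
maximin = minimax = 2, so a saddle point exists.

Yes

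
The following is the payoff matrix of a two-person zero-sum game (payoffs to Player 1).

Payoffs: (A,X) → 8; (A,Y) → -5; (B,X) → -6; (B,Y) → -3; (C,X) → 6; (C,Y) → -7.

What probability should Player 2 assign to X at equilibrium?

1/8

Row minima: A → -5, B → -6, C → -7; maximin = -5.
Column maxima: X → 8, Y → -3; minimax = -3.
-5 ≠ -3, so there is no saddle point; optimal play is mixed.
C is strictly dominated by A, so Player 1 never plays it.
On the remaining 2×2 (A, B vs X, Y):
Let Player 1 play A with probability p. Expected payoff against X: 8p + (-6)(1−p) = 14p − 6; against Y: (-5)p + (-3)(1−p) = −2p − 3.
Setting these equal: 14p − 6 = −2p − 3 ⇒ 16p = 3 ⇒ p = 3/16, and the value is (14)·(3/16) − 6 = -27/8.
For Player 2: with q = P(X), equating A's and B's payoffs gives 13q − 5 = −3q − 3 ⇒ q = 1/8.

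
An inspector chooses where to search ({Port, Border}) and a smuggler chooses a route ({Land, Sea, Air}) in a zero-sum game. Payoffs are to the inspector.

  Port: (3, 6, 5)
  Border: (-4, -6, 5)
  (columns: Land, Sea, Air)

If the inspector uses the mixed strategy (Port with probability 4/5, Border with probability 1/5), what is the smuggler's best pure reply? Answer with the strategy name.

Land

If the smuggler plays Land, the inspector's expected payoff is (4/5)·3 + (1/5)·(-4) = 8/5.
If the smuggler plays Sea, the inspector's expected payoff is (4/5)·6 + (1/5)·(-6) = 18/5.
If the smuggler plays Air, the inspector's expected payoff is (4/5)·5 + (1/5)·5 = 5.
The smuggler minimizes the inspector's payoff; the smallest is 8/5, so the best response is Land.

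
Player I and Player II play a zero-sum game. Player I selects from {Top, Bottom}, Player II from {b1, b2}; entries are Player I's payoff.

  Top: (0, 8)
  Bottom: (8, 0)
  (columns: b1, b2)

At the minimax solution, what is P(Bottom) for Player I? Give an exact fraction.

Row minima: Top → 0, Bottom → 0; maximin = 0.
Column maxima: b1 → 8, b2 → 8; minimax = 8.
0 ≠ 8, so there is no saddle point; optimal play is mixed.
Let Player I play Top with probability p. Expected payoff against b1: 0p + 8(1−p) = −8p + 8; against b2: 8p + 0(1−p) = 8p.
Setting these equal: −8p + 8 = 8p ⇒ −16p = -8 ⇒ p = 1/2, and the value is (-8)·(1/2) + 8 = 4.
For Player II: with q = P(b1), equating Top's and Bottom's payoffs gives −8q + 8 = 8q ⇒ q = 1/2.

1/2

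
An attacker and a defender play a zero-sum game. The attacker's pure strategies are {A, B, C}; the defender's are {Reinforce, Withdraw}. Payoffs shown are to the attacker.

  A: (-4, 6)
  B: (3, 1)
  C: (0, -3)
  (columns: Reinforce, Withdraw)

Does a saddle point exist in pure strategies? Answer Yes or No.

Row minima: A → -4, B → 1, C → -3; maximin = 1.
Column maxima: Reinforce → 3, Withdraw → 6; minimax = 3.
1 ≠ 3, so no pure-strategy equilibrium exists.

No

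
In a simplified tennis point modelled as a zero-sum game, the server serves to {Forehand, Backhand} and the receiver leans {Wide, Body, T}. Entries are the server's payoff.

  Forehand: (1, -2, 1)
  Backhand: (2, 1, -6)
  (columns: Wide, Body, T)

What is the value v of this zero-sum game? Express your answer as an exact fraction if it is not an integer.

Row minima: Forehand → -2, Backhand → -6; maximin = -2.
Column maxima: Wide → 2, Body → 1, T → 1; minimax = 1.
-2 ≠ 1, so there is no saddle point; optimal play is mixed.
Wide is strictly dominated by Body (it gives the server strictly more in every row), so the receiver never plays it.
On the remaining 2×2 (Forehand, Backhand vs Body, T):
Let the server play Forehand with probability p. Expected payoff against Body: (-2)p + 1(1−p) = −3p + 1; against T: 1p + (-6)(1−p) = 7p − 6.
Setting these equal: −3p + 1 = 7p − 6 ⇒ −10p = -7 ⇒ p = 7/10, and the value is (-3)·(7/10) + 1 = -11/10.
For the receiver: with q = P(Body), equating Forehand's and Backhand's payoffs gives −3q + 1 = 7q − 6 ⇒ q = 7/10.

-11/10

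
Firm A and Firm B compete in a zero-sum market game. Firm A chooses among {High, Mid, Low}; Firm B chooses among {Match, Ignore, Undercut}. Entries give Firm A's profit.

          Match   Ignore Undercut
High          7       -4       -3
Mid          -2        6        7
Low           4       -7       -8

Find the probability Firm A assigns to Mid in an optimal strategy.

Row minima: High → -4, Mid → -2, Low → -8; maximin = -2.
Column maxima: Match → 7, Ignore → 6, Undercut → 7; minimax = 6.
-2 ≠ 6, so there is no saddle point; optimal play is mixed.
Low is strictly dominated by High, so Firm A never plays it.
With Low eliminated, Undercut is strictly dominated by Ignore (it gives Firm A strictly more in every remaining row), so Firm B never plays it.
On the remaining 2×2 (High, Mid vs Match, Ignore):
Let Firm A play High with probability p. Expected payoff against Match: 7p + (-2)(1−p) = 9p − 2; against Ignore: (-4)p + 6(1−p) = −10p + 6.
Setting these equal: 9p − 2 = −10p + 6 ⇒ 19p = 8 ⇒ p = 8/19, and the value is (9)·(8/19) − 2 = 34/19.
For Firm B: with q = P(Match), equating High's and Mid's payoffs gives 11q − 4 = −8q + 6 ⇒ q = 10/19.

11/19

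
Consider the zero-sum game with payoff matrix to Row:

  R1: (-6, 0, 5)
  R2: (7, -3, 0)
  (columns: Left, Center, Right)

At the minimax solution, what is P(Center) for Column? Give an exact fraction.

13/16

Row minima: R1 → -6, R2 → -3; maximin = -3.
Column maxima: Left → 7, Center → 0, Right → 5; minimax = 0.
-3 ≠ 0, so there is no saddle point; optimal play is mixed.
Right is strictly dominated by Center (it gives Row strictly more in every row), so Column never plays it.
On the remaining 2×2 (R1, R2 vs Left, Center):
Let Row play R1 with probability p. Expected payoff against Left: (-6)p + 7(1−p) = −13p + 7; against Center: 0p + (-3)(1−p) = 3p − 3.
Setting these equal: −13p + 7 = 3p − 3 ⇒ −16p = -10 ⇒ p = 5/8, and the value is (-13)·(5/8) + 7 = -9/8.
For Column: with q = P(Left), equating R1's and R2's payoffs gives −6q = 10q − 3 ⇒ q = 3/16.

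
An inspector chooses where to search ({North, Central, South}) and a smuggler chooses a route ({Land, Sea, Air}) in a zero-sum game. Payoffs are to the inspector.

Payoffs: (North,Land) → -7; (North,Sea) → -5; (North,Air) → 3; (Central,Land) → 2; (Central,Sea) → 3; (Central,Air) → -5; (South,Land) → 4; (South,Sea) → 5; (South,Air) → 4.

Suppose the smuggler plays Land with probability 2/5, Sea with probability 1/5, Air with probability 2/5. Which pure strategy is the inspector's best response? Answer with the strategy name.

South

Expected payoff of North: (2/5)·(-7) + (1/5)·(-5) + (2/5)·3 = -13/5.
Expected payoff of Central: (2/5)·2 + (1/5)·3 + (2/5)·(-5) = -3/5.
Expected payoff of South: (2/5)·4 + (1/5)·5 + (2/5)·4 = 21/5.
The largest is 21/5, so the inspector's best response is South.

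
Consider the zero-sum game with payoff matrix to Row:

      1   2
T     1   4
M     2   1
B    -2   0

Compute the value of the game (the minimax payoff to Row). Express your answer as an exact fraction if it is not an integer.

7/4

Row minima: T → 1, M → 1, B → -2; maximin = 1.
Column maxima: 1 → 2, 2 → 4; minimax = 2.
1 ≠ 2, so there is no saddle point; optimal play is mixed.
B is strictly dominated by T, so Row never plays it.
On the remaining 2×2 (T, M vs 1, 2):
Let Row play T with probability p. Expected payoff against 1: 1p + 2(1−p) = −p + 2; against 2: 4p + 1(1−p) = 3p + 1.
Setting these equal: −p + 2 = 3p + 1 ⇒ −4p = -1 ⇒ p = 1/4, and the value is (-1)·(1/4) + 2 = 7/4.
For Column: with q = P(1), equating T's and M's payoffs gives −3q + 4 = q + 1 ⇒ q = 3/4.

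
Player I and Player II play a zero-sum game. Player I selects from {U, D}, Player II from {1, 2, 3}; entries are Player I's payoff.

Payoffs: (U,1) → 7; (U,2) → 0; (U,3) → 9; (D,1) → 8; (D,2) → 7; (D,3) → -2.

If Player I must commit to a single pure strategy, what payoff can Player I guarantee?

Row minima: U → 0, D → -2.
The best of these is 0.

0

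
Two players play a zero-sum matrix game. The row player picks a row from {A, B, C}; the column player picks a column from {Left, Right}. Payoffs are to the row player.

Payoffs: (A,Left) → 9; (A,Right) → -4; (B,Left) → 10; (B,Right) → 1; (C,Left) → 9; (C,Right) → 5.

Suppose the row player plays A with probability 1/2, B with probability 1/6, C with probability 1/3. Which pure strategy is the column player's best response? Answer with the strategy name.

If the column player plays Left, the row player's expected payoff is (1/2)·9 + (1/6)·10 + (1/3)·9 = 55/6.
If the column player plays Right, the row player's expected payoff is (1/2)·(-4) + (1/6)·1 + (1/3)·5 = -1/6.
The column player minimizes the row player's payoff; the smallest is -1/6, so the best response is Right.

Right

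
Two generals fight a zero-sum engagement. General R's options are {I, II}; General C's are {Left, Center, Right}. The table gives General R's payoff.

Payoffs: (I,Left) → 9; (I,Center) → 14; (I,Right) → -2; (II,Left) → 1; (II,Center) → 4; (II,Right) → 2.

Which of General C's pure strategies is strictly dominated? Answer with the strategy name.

Left holds General R's payoff strictly below Center in every row: 9 < 14, 1 < 4.
So Center is strictly dominated for General C.

Center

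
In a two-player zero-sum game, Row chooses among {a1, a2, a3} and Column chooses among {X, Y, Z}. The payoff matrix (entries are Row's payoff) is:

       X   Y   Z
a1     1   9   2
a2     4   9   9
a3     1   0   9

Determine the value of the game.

Row minima: a1 → 1, a2 → 4, a3 → 0; maximin = 4.
Column maxima: X → 4, Y → 9, Z → 9; minimax = 4.
Since maximin = minimax = 4, there is a saddle point and the value is 4.

4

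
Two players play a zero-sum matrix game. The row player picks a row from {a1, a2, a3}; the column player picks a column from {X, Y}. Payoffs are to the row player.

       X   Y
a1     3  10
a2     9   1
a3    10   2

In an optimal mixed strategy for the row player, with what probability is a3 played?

Row minima: a1 → 3, a2 → 1, a3 → 2; maximin = 3.
Column maxima: X → 10, Y → 10; minimax = 10.
3 ≠ 10, so there is no saddle point; optimal play is mixed.
a2 is strictly dominated by a3, so the row player never plays it.
On the remaining 2×2 (a1, a3 vs X, Y):
Let the row player play a1 with probability p. Expected payoff against X: 3p + 10(1−p) = −7p + 10; against Y: 10p + 2(1−p) = 8p + 2.
Setting these equal: −7p + 10 = 8p + 2 ⇒ −15p = -8 ⇒ p = 8/15, and the value is (-7)·(8/15) + 10 = 94/15.
For the column player: with q = P(X), equating a1's and a3's payoffs gives −7q + 10 = 8q + 2 ⇒ q = 8/15.

7/15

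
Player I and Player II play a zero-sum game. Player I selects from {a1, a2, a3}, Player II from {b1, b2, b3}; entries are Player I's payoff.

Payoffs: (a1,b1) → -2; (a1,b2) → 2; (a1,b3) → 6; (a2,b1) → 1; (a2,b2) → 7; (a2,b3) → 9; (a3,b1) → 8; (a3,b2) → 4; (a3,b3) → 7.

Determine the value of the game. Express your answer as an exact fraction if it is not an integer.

26/5

Row minima: a1 → -2, a2 → 1, a3 → 4; maximin = 4.
Column maxima: b1 → 8, b2 → 7, b3 → 9; minimax = 7.
4 ≠ 7, so there is no saddle point; optimal play is mixed.
a1 is strictly dominated by a2, so Player I never plays it.
b3 is strictly dominated by b2 (it gives Player I strictly more in every row), so Player II never plays it.
On the remaining 2×2 (a2, a3 vs b1, b2):
Let Player I play a2 with probability p. Expected payoff against b1: 1p + 8(1−p) = −7p + 8; against b2: 7p + 4(1−p) = 3p + 4.
Setting these equal: −7p + 8 = 3p + 4 ⇒ −10p = -4 ⇒ p = 2/5, and the value is (-7)·(2/5) + 8 = 26/5.
For Player II: with q = P(b1), equating a2's and a3's payoffs gives −6q + 7 = 4q + 4 ⇒ q = 3/10.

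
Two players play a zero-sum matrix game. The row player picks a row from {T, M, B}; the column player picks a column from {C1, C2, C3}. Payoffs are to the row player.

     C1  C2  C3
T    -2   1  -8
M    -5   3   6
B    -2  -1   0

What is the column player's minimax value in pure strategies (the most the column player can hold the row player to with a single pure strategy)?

-2

Column maxima: C1 → -2, C2 → 3, C3 → 6.
The smallest of these is -2.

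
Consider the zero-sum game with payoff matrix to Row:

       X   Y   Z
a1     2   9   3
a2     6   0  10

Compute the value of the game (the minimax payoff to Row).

Row minima: a1 → 2, a2 → 0; maximin = 2.
Column maxima: X → 6, Y → 9, Z → 10; minimax = 6.
2 ≠ 6, so there is no saddle point; optimal play is mixed.
Z is strictly dominated by X (it gives Row strictly more in every row), so Column never plays it.
On the remaining 2×2 (a1, a2 vs X, Y):
Let Row play a1 with probability p. Expected payoff against X: 2p + 6(1−p) = −4p + 6; against Y: 9p + 0(1−p) = 9p.
Setting these equal: −4p + 6 = 9p ⇒ −13p = -6 ⇒ p = 6/13, and the value is (-4)·(6/13) + 6 = 54/13.
For Column: with q = P(X), equating a1's and a2's payoffs gives −7q + 9 = 6q ⇒ q = 9/13.

54/13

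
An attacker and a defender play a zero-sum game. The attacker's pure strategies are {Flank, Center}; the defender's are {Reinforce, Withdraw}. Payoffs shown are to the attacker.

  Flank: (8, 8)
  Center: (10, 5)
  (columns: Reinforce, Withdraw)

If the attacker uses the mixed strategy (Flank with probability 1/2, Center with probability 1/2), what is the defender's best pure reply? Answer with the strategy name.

If the defender plays Reinforce, the attacker's expected payoff is (1/2)·8 + (1/2)·10 = 9.
If the defender plays Withdraw, the attacker's expected payoff is (1/2)·8 + (1/2)·5 = 13/2.
The defender minimizes the attacker's payoff; the smallest is 13/2, so the best response is Withdraw.

Withdraw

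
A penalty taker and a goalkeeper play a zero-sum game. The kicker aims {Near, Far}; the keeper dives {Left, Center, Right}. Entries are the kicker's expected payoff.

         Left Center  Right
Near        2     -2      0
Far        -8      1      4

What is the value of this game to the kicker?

Row minima: Near → -2, Far → -8; maximin = -2.
Column maxima: Left → 2, Center → 1, Right → 4; minimax = 1.
-2 ≠ 1, so there is no saddle point; optimal play is mixed.
Right is strictly dominated by Center (it gives the kicker strictly more in every row), so the keeper never plays it.
On the remaining 2×2 (Near, Far vs Left, Center):
Let the kicker play Near with probability p. Expected payoff against Left: 2p + (-8)(1−p) = 10p − 8; against Center: (-2)p + 1(1−p) = −3p + 1.
Setting these equal: 10p − 8 = −3p + 1 ⇒ 13p = 9 ⇒ p = 9/13, and the value is (10)·(9/13) − 8 = -14/13.
For the keeper: with q = P(Left), equating Near's and Far's payoffs gives 4q − 2 = −9q + 1 ⇒ q = 3/13.

-14/13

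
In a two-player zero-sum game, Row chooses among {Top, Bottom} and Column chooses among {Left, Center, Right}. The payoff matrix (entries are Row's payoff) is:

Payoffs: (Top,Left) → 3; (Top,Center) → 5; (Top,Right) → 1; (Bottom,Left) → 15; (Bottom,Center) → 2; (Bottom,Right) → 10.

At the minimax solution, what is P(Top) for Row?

2/3

Row minima: Top → 1, Bottom → 2; maximin = 2.
Column maxima: Left → 15, Center → 5, Right → 10; minimax = 5.
2 ≠ 5, so there is no saddle point; optimal play is mixed.
Left is strictly dominated by Right (it gives Row strictly more in every row), so Column never plays it.
On the remaining 2×2 (Top, Bottom vs Center, Right):
Let Row play Top with probability p. Expected payoff against Center: 5p + 2(1−p) = 3p + 2; against Right: 1p + 10(1−p) = −9p + 10.
Setting these equal: 3p + 2 = −9p + 10 ⇒ 12p = 8 ⇒ p = 2/3, and the value is (3)·(2/3) + 2 = 4.
For Column: with q = P(Center), equating Top's and Bottom's payoffs gives 4q + 1 = −8q + 10 ⇒ q = 3/4.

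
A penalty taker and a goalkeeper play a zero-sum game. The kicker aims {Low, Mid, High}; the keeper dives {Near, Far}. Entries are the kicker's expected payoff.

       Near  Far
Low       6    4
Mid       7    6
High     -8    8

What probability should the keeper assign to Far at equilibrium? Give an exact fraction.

15/17

Row minima: Low → 4, Mid → 6, High → -8; maximin = 6.
Column maxima: Near → 7, Far → 8; minimax = 7.
6 ≠ 7, so there is no saddle point; optimal play is mixed.
Low is strictly dominated by Mid, so the kicker never plays it.
On the remaining 2×2 (Mid, High vs Near, Far):
Let the kicker play Mid with probability p. Expected payoff against Near: 7p + (-8)(1−p) = 15p − 8; against Far: 6p + 8(1−p) = −2p + 8.
Setting these equal: 15p − 8 = −2p + 8 ⇒ 17p = 16 ⇒ p = 16/17, and the value is (15)·(16/17) − 8 = 104/17.
For the keeper: with q = P(Near), equating Mid's and High's payoffs gives q + 6 = −16q + 8 ⇒ q = 2/17.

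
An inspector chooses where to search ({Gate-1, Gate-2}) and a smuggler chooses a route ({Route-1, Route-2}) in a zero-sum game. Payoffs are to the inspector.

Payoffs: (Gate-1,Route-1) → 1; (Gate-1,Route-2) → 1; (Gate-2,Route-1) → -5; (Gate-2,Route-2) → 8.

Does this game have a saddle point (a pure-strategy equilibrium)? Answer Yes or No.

Row minima: Gate-1 → 1, Gate-2 → -5; maximin = 1.
Column maxima: Route-1 → 1, Route-2 → 8; minimax = 1.
maximin = minimax = 1, so a saddle point exists.

Yes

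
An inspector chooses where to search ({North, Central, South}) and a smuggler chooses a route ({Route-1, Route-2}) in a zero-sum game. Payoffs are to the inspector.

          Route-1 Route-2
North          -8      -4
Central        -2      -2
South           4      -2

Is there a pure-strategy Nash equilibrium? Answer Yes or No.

Yes

Row minima: North → -8, Central → -2, South → -2; maximin = -2.
Column maxima: Route-1 → 4, Route-2 → -2; minimax = -2.
maximin = minimax = -2, so a saddle point exists.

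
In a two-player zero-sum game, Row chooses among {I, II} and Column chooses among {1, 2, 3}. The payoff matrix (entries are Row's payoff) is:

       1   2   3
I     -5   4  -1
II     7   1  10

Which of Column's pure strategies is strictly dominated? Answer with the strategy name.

1 holds Row's payoff strictly below 3 in every row: -5 < -1, 7 < 10.
So 3 is strictly dominated for Column.

3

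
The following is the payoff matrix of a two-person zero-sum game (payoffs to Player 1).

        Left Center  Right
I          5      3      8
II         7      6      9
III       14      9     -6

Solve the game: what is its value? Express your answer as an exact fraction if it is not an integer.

13/2

Row minima: I → 3, II → 6, III → -6; maximin = 6.
Column maxima: Left → 14, Center → 9, Right → 9; minimax = 9.
6 ≠ 9, so there is no saddle point; optimal play is mixed.
I is strictly dominated by II, so Player 1 never plays it.
Left is strictly dominated by Center (it gives Player 1 strictly more in every row), so Player 2 never plays it.
On the remaining 2×2 (II, III vs Center, Right):
Let Player 1 play II with probability p. Expected payoff against Center: 6p + 9(1−p) = −3p + 9; against Right: 9p + (-6)(1−p) = 15p − 6.
Setting these equal: −3p + 9 = 15p − 6 ⇒ −18p = -15 ⇒ p = 5/6, and the value is (-3)·(5/6) + 9 = 13/2.
For Player 2: with q = P(Center), equating II's and III's payoffs gives −3q + 9 = 15q − 6 ⇒ q = 5/6.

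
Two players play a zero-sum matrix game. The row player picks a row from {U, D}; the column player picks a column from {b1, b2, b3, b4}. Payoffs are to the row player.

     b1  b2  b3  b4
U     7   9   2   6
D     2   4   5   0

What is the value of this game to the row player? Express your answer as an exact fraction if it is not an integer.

Row minima: U → 2, D → 0; maximin = 2.
Column maxima: b1 → 7, b2 → 9, b3 → 5, b4 → 6; minimax = 5.
2 ≠ 5, so there is no saddle point; optimal play is mixed.
b1 is strictly dominated by b4 (it gives the row player strictly more in every row), so the column player never plays it.
b2 is strictly dominated by b4 (it gives the row player strictly more in every row), so the column player never plays it.
On the remaining 2×2 (U, D vs b3, b4):
Let the row player play U with probability p. Expected payoff against b3: 2p + 5(1−p) = −3p + 5; against b4: 6p + 0(1−p) = 6p.
Setting these equal: −3p + 5 = 6p ⇒ −9p = -5 ⇒ p = 5/9, and the value is (-3)·(5/9) + 5 = 10/3.
For the column player: with q = P(b3), equating U's and D's payoffs gives −4q + 6 = 5q ⇒ q = 2/3.

10/3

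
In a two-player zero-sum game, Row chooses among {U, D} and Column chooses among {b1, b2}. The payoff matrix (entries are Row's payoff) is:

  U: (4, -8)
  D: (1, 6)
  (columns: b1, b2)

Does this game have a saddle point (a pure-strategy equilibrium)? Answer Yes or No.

No

Row minima: U → -8, D → 1; maximin = 1.
Column maxima: b1 → 4, b2 → 6; minimax = 4.
1 ≠ 4, so no pure-strategy equilibrium exists.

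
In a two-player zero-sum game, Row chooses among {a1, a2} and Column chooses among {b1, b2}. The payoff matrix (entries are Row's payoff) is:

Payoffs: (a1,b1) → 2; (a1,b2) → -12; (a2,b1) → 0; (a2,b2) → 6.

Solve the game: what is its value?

Row minima: a1 → -12, a2 → 0; maximin = 0.
Column maxima: b1 → 2, b2 → 6; minimax = 2.
0 ≠ 2, so there is no saddle point; optimal play is mixed.
Let Row play a1 with probability p. Expected payoff against b1: 2p + 0(1−p) = 2p; against b2: (-12)p + 6(1−p) = −18p + 6.
Setting these equal: 2p = −18p + 6 ⇒ 20p = 6 ⇒ p = 3/10, and the value is (2)·(3/10) = 3/5.
For Column: with q = P(b1), equating a1's and a2's payoffs gives 14q − 12 = −6q + 6 ⇒ q = 9/10.

3/5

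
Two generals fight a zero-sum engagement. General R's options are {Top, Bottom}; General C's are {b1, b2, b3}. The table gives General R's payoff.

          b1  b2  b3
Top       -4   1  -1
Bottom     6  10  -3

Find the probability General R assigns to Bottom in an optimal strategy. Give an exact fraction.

1/4

Row minima: Top → -4, Bottom → -3; maximin = -3.
Column maxima: b1 → 6, b2 → 10, b3 → -1; minimax = -1.
-3 ≠ -1, so there is no saddle point; optimal play is mixed.
b2 is strictly dominated by b1 (it gives General R strictly more in every row), so General C never plays it.
On the remaining 2×2 (Top, Bottom vs b1, b3):
Let General R play Top with probability p. Expected payoff against b1: (-4)p + 6(1−p) = −10p + 6; against b3: (-1)p + (-3)(1−p) = 2p − 3.
Setting these equal: −10p + 6 = 2p − 3 ⇒ −12p = -9 ⇒ p = 3/4, and the value is (-10)·(3/4) + 6 = -3/2.
For General C: with q = P(b1), equating Top's and Bottom's payoffs gives −3q − 1 = 9q − 3 ⇒ q = 1/6.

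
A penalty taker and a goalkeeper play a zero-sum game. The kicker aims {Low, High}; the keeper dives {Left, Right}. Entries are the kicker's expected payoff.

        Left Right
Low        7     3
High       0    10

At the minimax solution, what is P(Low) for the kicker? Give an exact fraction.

Row minima: Low → 3, High → 0; maximin = 3.
Column maxima: Left → 7, Right → 10; minimax = 7.
3 ≠ 7, so there is no saddle point; optimal play is mixed.
Let the kicker play Low with probability p. Expected payoff against Left: 7p + 0(1−p) = 7p; against Right: 3p + 10(1−p) = −7p + 10.
Setting these equal: 7p = −7p + 10 ⇒ 14p = 10 ⇒ p = 5/7, and the value is (7)·(5/7) = 5.
For the keeper: with q = P(Left), equating Low's and High's payoffs gives 4q + 3 = −10q + 10 ⇒ q = 1/2.

5/7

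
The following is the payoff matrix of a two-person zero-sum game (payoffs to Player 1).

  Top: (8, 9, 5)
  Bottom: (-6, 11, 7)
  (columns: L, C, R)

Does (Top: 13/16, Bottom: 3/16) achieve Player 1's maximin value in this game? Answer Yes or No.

Yes

Against L this mix gives (13/16)·8 + (3/16)·(-6) = 43/8.
Against C this mix gives (13/16)·9 + (3/16)·11 = 75/8.
Against R this mix gives (13/16)·5 + (3/16)·7 = 43/8.
All of Player 2's active replies (L, R) yield 43/8, and no column does worse for Player 1. The mix makes Player 2 indifferent and guarantees 43/8, so it is optimal.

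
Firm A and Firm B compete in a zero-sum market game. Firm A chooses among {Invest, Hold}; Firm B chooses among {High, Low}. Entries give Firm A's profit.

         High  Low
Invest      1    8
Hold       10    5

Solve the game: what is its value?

25/4

Row minima: Invest → 1, Hold → 5; maximin = 5.
Column maxima: High → 10, Low → 8; minimax = 8.
5 ≠ 8, so there is no saddle point; optimal play is mixed.
Let Firm A play Invest with probability p. Expected payoff against High: 1p + 10(1−p) = −9p + 10; against Low: 8p + 5(1−p) = 3p + 5.
Setting these equal: −9p + 10 = 3p + 5 ⇒ −12p = -5 ⇒ p = 5/12, and the value is (-9)·(5/12) + 10 = 25/4.
For Firm B: with q = P(High), equating Invest's and Hold's payoffs gives −7q + 8 = 5q + 5 ⇒ q = 1/4.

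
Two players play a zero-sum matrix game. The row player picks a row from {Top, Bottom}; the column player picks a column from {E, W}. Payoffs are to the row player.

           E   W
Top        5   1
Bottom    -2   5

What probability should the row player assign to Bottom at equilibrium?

4/11

Row minima: Top → 1, Bottom → -2; maximin = 1.
Column maxima: E → 5, W → 5; minimax = 5.
1 ≠ 5, so there is no saddle point; optimal play is mixed.
Let the row player play Top with probability p. Expected payoff against E: 5p + (-2)(1−p) = 7p − 2; against W: 1p + 5(1−p) = −4p + 5.
Setting these equal: 7p − 2 = −4p + 5 ⇒ 11p = 7 ⇒ p = 7/11, and the value is (7)·(7/11) − 2 = 27/11.
For the column player: with q = P(E), equating Top's and Bottom's payoffs gives 4q + 1 = −7q + 5 ⇒ q = 4/11.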